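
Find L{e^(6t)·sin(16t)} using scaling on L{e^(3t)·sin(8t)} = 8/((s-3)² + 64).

Scaling with a=2: L{e^(6t)·sin(16t)} = (1/2) · 8/((s/2-3)² + 64). Simplifying: 16/((s-6)² + 256)

Final answer: 16/((s-6)² + 256)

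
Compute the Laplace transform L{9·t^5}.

L{t^n} = n!/s^(n+1), so L{t^5} = 120/s^6. Then L{9·t^5} = 9·120/s^6 = 1080/s^6

Final answer: 1080/s^6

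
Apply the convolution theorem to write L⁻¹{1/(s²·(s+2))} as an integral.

1/(s²·(s+2)) = (1/s^2)·(1/(s+2)) = L{t}·L{e^(-2t)}. So f(t) = t*e^(-2t) = ∫₀ᵗ τ·e^(-2(t-τ)) dτ

Final answer: ∫₀ᵗ τ·e^(-2(t-τ)) dτ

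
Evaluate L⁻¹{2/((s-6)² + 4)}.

Form: b/((s-a)² + b²) → e^(at)sin(bt). With a=6, b=2

Final answer: e^(6t)·sin(2t)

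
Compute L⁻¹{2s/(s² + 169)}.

This is the form c·s/(s² + a²) with a = 13, c = 2. L⁻¹ = 2·cos(13t)

Final answer: 2·cos(13t)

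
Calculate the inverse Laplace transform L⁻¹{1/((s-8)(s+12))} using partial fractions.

Decompose: A/(s-8) + B/(s+12). A = 1/20, B = -1/20. f(t) = (e^(8t) - e^(-12t))/20

Final answer: (e^(8t) - e^(-12t))/20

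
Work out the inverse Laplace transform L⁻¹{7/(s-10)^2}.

L⁻¹{n!/(s-a)^(n+1)} = t^n·e^(at) with n=1, a=10. So L⁻¹{1/(s-10)^2} = t·e^(10t), and L⁻¹{7/(s-10)^2} = (7/1)·t·e^(10t) = 7·t·e^(10t)

Final answer: 7·t·e^(10t)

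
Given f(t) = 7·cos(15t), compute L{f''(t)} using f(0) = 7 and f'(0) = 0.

F(s) = 7s/(s² + 225). L{f''(t)} = s²F(s) - sf(0) - f'(0) = 7s³/(s² + 225) - 7s = (7s³ - 7s(s² + 225))/(s² + 225) = -1575s/(s² + 225)

Final answer: -1575s/(s² + 225)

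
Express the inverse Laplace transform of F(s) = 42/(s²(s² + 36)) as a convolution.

42/(s²(s² + 36)) = (1/s²)·(42/(s² + 36)) = L{t}·L{7·sin(6t)}. So f(t) = t*(7·sin(6t)) = ∫₀ᵗ 7τ·sin(6(t-τ)) dτ

Final answer: ∫₀ᵗ 7τ·sin(6(t-τ)) dτ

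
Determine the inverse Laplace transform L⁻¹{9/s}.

L⁻¹{c/s} = c, so L⁻¹{9/s} = 9

Final answer: 9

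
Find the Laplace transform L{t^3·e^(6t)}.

L{t^n·e^(at)} = n!/(s-a)^(n+1), so L{t^3·e^(6t)} = 6/(s-6)^4

Final answer: 6/(s-6)^4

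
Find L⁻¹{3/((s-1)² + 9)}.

Form: b/((s-a)² + b²) → e^(at)sin(bt). With a=1, b=3

Final answer: e^t·sin(3t)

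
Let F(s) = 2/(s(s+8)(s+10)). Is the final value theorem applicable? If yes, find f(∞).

Poles of sF(s) = 2/((s+8)(s+10)) are at s = -8 and s = -10, both in the left half-plane. Theorem applies. f(∞) = lim_{s→0} sF(s) = 2/(8·10) = 1/40

Final answer: 1/40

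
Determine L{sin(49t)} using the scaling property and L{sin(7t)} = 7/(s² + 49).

Using L{f(at)} = (1/a)F(s/a) with a=7: L{sin(49t)} = (1/7) · 7/((s/7)² + 49) = (1/7) · 7·49/(s² + 2401) = 49/(s² + 2401)

Final answer: 49/(s² + 2401)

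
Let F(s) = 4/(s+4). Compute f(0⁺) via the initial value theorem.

f(0⁺) = lim_{s→∞} s·4/(s+4) = lim_{s→∞} 4s/(s+4) = 4

Final answer: 4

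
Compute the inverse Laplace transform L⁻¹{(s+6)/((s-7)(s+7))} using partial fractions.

Using partial fractions, f(t) = (13e^(7t) + e^(-7t))/14

Final answer: (13e^(7t) + e^(-7t))/14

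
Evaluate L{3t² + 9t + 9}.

L{3t² + 9t + 9} = 3·2/s³ + 9/s² + 9/s = 6/s³ + 9/s² + 9/s

Final answer: 6/s³ + 9/s² + 9/s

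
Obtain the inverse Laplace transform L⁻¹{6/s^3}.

L⁻¹{n!/s^(n+1)} = t^n with n=2. So L⁻¹{2/s^3} = t^2, and L⁻¹{6/s^3} = (6/2)·t^2 = 3·t^2

Final answer: 3·t^2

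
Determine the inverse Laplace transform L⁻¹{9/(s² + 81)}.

L⁻¹{9/(s² + 81)} = sin(9t)

Final answer: sin(9t)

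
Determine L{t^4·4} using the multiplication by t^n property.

L{4} = 4/s. d^1/ds^1[1/s] = -1/s². d^2/ds^2[1/s] = 2/s^3. d^3/ds^3[1/s] = -6/s^4. d^4/ds^4[1/s] = 24/s^5. So L{t^4} = (-1)^{4}·24/s^5 = 24/s^5. Then L{t^4·4} = 4·24/s^5 = 96/s^5

Final answer: 96/s^5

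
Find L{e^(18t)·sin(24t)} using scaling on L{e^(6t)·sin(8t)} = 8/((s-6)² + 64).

Scaling with a=3: L{e^(18t)·sin(24t)} = (1/3) · 8/((s/3-6)² + 64). Simplifying: 24/((s-18)² + 576)

Final answer: 24/((s-18)² + 576)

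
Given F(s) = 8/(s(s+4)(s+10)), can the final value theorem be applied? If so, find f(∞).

Poles of sF(s) = 8/((s+4)(s+10)) are at s = -4 and s = -10, both in the left half-plane. Theorem applies. f(∞) = lim_{s→0} sF(s) = 8/(4·10) = 1/5

Final answer: 1/5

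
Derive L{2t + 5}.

L{2t + 5} = 2·L{t} + 5·L{1} = 2/s² + 5/s

Final answer: 2/s² + 5/s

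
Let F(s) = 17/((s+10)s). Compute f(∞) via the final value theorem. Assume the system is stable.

f(∞) = lim_{s→0} sF(s) = lim_{s→0} 17/(s+10) = 17/10

Final answer: 17/10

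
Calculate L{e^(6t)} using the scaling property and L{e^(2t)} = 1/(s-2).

Using L{f(at)} = (1/a)F(s/a) with a=3 and f(t) = e^(2t): L{e^(6t)} = (1/3) · 1/((s/3)-2) = (1/3) · 3/(s-6) = 1/(s-6)

Final answer: 1/(s-6)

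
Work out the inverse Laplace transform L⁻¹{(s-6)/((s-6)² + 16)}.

Using frequency shift, L⁻¹{(s-6)/((s-6)² + 16)} = e^(6t)·cos(4t)

Final answer: e^(6t)·cos(4t)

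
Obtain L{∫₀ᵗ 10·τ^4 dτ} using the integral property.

L{∫₀ᵗ f(τ)dτ} = F(s)/s with f(t) = 10t^4. F(s) = 240/s^5, so L{∫₀ᵗ 10·τ^4 dτ} = (240/s^5)/s = 240/s^6. (Check: ∫₀ᵗ 10·τ^4 dτ = 10t^5/5.)

Final answer: 240/s^6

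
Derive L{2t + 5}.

L{2t + 5} = 2·L{t} + 5·L{1} = 2/s² + 5/s

Final answer: 2/s² + 5/s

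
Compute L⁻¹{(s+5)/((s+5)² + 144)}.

Using frequency shift: L⁻¹{(s-a)/((s-a)² + b²)} = e^(at)cos(bt). Here a=-5, b=12

Final answer: e^(-5t)·cos(12t)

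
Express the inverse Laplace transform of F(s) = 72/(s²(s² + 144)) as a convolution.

72/(s²(s² + 144)) = (1/s²)·(72/(s² + 144)) = L{t}·L{6·sin(12t)}. So f(t) = t*(6·sin(12t)) = ∫₀ᵗ 6τ·sin(12(t-τ)) dτ

Final answer: ∫₀ᵗ 6τ·sin(12(t-τ)) dτ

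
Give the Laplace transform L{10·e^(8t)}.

L{e^(at)} = 1/(s-a), so L{e^(8t)} = 1/(s-8). Then L{10·e^(8t)} = 10/(s-8)

Final answer: 10/(s-8)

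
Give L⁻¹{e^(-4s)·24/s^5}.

L⁻¹{24/s^5} = t^4. By the time shift theorem, L⁻¹{e^(-as)F(s)} = u(t-a)f(t-a) with a=4, so L⁻¹{e^(-4s)·24/s^5} = u(t-4)·(t-4)^4

Final answer: u(t-4)·(t-4)^4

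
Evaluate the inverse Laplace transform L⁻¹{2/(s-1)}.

L⁻¹{1/(s-a)} = e^(at), so L⁻¹{1/(s-1)} = e^t, and L⁻¹{2/(s-1)} = 2·e^t

Final answer: 2·e^t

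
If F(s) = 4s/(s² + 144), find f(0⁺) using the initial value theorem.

f(0⁺) = lim_{s→∞} s·4s/(s² + 144) = lim_{s→∞} 4s²/(s² + 144) = 4

Final answer: 4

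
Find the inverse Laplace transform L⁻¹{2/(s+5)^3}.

L⁻¹{n!/(s-a)^(n+1)} = t^n·e^(at), so L⁻¹{2/(s+5)^3} = t^2·e^(-5t)

Final answer: t^2·e^(-5t)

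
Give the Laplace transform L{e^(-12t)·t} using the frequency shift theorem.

L{e^(at)·t^n} = n!/(s-a)^(n+1), so L{e^(-12t)·t} = 1/(s+12)^2

Final answer: 1/(s+12)^2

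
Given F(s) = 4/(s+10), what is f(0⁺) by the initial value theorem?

f(0⁺) = lim_{s→∞} s·4/(s+10) = lim_{s→∞} 4s/(s+10) = 4

Final answer: 4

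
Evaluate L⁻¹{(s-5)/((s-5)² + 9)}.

Using frequency shift: L⁻¹{(s-a)/((s-a)² + b²)} = e^(at)cos(bt). Here a=5, b=3

Final answer: e^(5t)·cos(3t)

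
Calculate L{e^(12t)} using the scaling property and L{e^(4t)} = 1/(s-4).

Using L{f(at)} = (1/a)F(s/a) with a=3 and f(t) = e^(4t): L{e^(12t)} = (1/3) · 1/((s/3)-4) = (1/3) · 3/(s-12) = 1/(s-12)

Final answer: 1/(s-12)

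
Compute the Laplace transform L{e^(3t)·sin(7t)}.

L{e^(at)·sin(ωt)} = ω/((s-a)² + ω²), so L{e^(3t)·sin(7t)} = 7/((s-3)² + 49)

Final answer: 7/((s-3)² + 49)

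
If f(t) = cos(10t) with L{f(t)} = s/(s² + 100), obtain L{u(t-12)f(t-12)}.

Time shift theorem: L{u(t-a)f(t-a)} = e^(-as)F(s). Here a=12, F(s) = s/(s² + 100), so L{u(t-12)f(t-12)} = e^(-12s)·s/(s² + 100)

Final answer: e^(-12s)·s/(s² + 100)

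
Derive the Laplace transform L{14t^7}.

L{14t^7} = 14 · L{t^7} = 14 · 5040/s^8 = 70560/s^8

Final answer: 70560/s^8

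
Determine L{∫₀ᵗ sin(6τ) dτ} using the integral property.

L{∫₀ᵗ f(τ)dτ} = F(s)/s with F(s) = 6/(s² + 36), so the result is (6/(s² + 36))/s = 6/(s(s² + 36))

Final answer: 6/(s(s² + 36))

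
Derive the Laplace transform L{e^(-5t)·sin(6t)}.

L{e^(at)·sin(ωt)} = ω/((s-a)² + ω²), so L{e^(-5t)·sin(6t)} = 6/((s+5)² + 36)

Final answer: 6/((s+5)² + 36)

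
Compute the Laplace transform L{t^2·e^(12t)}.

L{t^n·e^(at)} = n!/(s-a)^(n+1), so L{t^2·e^(12t)} = 2/(s-12)^3

Final answer: 2/(s-12)^3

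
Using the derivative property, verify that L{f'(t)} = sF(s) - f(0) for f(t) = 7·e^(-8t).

f'(t) = -56e^(-8t). Direct: L{f'(t)} = -56/(s+8). Property: s·7/(s+8) - 7 = (7s - 7(s+8))/(s+8) = -56/(s+8). ✓

Final answer: -56/(s+8)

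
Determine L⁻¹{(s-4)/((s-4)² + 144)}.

Using frequency shift: L⁻¹{(s-a)/((s-a)² + b²)} = e^(at)cos(bt). Here a=4, b=12

Final answer: e^(4t)·cos(12t)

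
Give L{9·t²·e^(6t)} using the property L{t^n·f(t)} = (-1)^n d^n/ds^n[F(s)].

L{e^(6t)} = 1/(s-6). d/ds[1/(s-6)] = -1/(s-6)². d²/ds²[1/(s-6)] = 2/(s-6)³. So L{t²·e^(6t)} = (-1)² · 2/(s-6)³ = 2/(s-6)³. Then L{9·t²·e^(6t)} = 9·2/(s-6)³ = 18/(s-6)³

Final answer: 18/(s-6)³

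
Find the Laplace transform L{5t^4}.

L{5t^4} = 5 · L{t^4} = 5 · 24/s^5 = 120/s^5

Final answer: 120/s^5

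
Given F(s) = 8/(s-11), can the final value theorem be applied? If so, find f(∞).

sF(s) = 8s/(s-11) has a pole at s = 11 in the right half-plane. Theorem does NOT apply (unstable system; f(t) = 8·e^(11t) grows without bound).

Final answer: Not applicable (unstable)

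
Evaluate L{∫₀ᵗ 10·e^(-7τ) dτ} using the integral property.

L{∫₀ᵗ f(τ)dτ} = F(s)/s with F(s) = 10/(s+7), so L{∫₀ᵗ 10·e^(-7τ) dτ} = 10/(s(s+7))

Final answer: 10/(s(s+7))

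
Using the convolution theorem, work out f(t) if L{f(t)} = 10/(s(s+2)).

10/(s(s+2)) = (10/s)·(1/(s+2)) = L{10}·L{e^(-2t)}. By convolution, f(t) = 10*e^(-2t) = ∫₀ᵗ 10·e^(-2τ) dτ = 10·(1 - e^(-2t))/2

Final answer: 10·(1 - e^(-2t))/2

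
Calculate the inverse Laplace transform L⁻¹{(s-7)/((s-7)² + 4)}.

Using frequency shift, L⁻¹{(s-7)/((s-7)² + 4)} = e^(7t)·cos(2t)

Final answer: e^(7t)·cos(2t)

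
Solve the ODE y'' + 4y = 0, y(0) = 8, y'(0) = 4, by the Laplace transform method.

L{y''} + 4L{y} = 0. s²Y - 8s - 4 + 4Y = 0. Y(s² + 4) = 8s + 4. Y = (8s + 4)/(s² + 4). Inverting: y(t) = 8cos(2t) + 2sin(2t)

Final answer: y(t) = 8cos(2t) + 2sin(2t)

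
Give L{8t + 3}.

L{8t + 3} = 8·L{t} + 3·L{1} = 8/s² + 3/s

Final answer: 8/s² + 3/s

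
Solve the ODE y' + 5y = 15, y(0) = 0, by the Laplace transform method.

sY + 5Y = 15/s. Y = 15/(s(s+5)). Partial fractions: Y = 3/s - 3/(s+5)

Final answer: y(t) = 3(1 - e^(-5t))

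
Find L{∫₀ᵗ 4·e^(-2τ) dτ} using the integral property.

L{∫₀ᵗ f(τ)dτ} = F(s)/s with F(s) = 4/(s+2), so L{∫₀ᵗ 4·e^(-2τ) dτ} = 4/(s(s+2))

Final answer: 4/(s(s+2))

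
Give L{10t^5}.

L{t^n} = n!/s^(n+1). So L{10t^5} = 10·5!/s^6 = 1200/s^6

Final answer: 1200/s^6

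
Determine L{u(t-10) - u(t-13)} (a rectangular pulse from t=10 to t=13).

L{u(t-a)} = e^(-as)/s. L{u(t-10) - u(t-13)} = (e^(-10s) - e^(-13s))/s

Final answer: (e^(-10s) - e^(-13s))/s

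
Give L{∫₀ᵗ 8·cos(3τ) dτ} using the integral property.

L{∫₀ᵗ f(τ)dτ} = F(s)/s with F(s) = 8s/(s² + 9), so the result is (8s/(s² + 9))/s = 8/(s² + 9)

Final answer: 8/(s² + 9)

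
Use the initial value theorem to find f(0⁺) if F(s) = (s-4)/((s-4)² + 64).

f(0⁺) = lim_{s→∞} sF(s) = lim_{s→∞} s(s-4)/((s-4)² + 64) = 1

Final answer: 1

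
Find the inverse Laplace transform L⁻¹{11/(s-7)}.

L⁻¹{1/(s-a)} = e^(at), so L⁻¹{1/(s-7)} = e^(7t), and L⁻¹{11/(s-7)} = 11·e^(7t)

Final answer: 11·e^(7t)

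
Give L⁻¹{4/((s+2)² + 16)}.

Form: b/((s-a)² + b²) → e^(at)sin(bt). With a=-2, b=4

Final answer: e^(-2t)·sin(4t)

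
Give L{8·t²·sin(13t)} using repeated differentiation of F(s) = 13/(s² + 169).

F(s) = 13/(s² + 169). F'(s) = -26s/(s² + 169)². F''(s) = -26(169 - 3s²)/(s² + 169)³ = (78s² - 4394)/(s² + 169)³. So L{t²·sin(13t)} = (-1)² F''(s) = (78s² - 4394)/(s² + 169)³. Then L{8·t²·sin(13t)} = 8·(78s² - 4394)/(s² + 169)³ = (624s² - 35152)/(s² + 169)³

Final answer: (624s² - 35152)/(s² + 169)³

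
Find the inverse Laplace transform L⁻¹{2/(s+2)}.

L⁻¹{1/(s-a)} = e^(at), so L⁻¹{1/(s+2)} = e^(-2t), and L⁻¹{2/(s+2)} = 2·e^(-2t)

Final answer: 2·e^(-2t)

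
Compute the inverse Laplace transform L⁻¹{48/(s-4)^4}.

L⁻¹{n!/(s-a)^(n+1)} = t^n·e^(at) with n=3, a=4. So L⁻¹{6/(s-4)^4} = t^3·e^(4t), and L⁻¹{48/(s-4)^4} = (48/6)·t^3·e^(4t) = 8·t^3·e^(4t)

Final answer: 8·t^3·e^(4t)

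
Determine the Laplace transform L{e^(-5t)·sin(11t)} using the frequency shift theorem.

Frequency shift: L{e^(at)f(t)} = F(s-a). L{e^(-5t)·sin(11t)} = 11/((s+5)² + 121)

Final answer: 11/((s+5)² + 121)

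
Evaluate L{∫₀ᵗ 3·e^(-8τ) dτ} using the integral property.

L{∫₀ᵗ f(τ)dτ} = F(s)/s with F(s) = 3/(s+8), so L{∫₀ᵗ 3·e^(-8τ) dτ} = 3/(s(s+8))

Final answer: 3/(s(s+8))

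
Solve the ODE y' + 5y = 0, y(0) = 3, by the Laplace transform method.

L{y'} + 5L{y} = 0. sY - 3 + 5Y = 0. Y(s+5) = 3. Y = 3/(s+5)

Final answer: y(t) = 3e^(-5t)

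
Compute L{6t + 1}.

L{6t + 1} = 6·L{t} + L{1} = 6/s² + 1/s

Final answer: 6/s² + 1/s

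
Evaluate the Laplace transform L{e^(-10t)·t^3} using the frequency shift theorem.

L{e^(at)·t^n} = n!/(s-a)^(n+1), so L{e^(-10t)·t^3} = 6/(s+10)^4

Final answer: 6/(s+10)^4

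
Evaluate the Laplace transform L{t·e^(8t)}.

L{t^n·e^(at)} = n!/(s-a)^(n+1), so L{t·e^(8t)} = 1/(s-8)^2

Final answer: 1/(s-8)^2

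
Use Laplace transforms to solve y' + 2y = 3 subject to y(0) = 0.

sY + 2Y = 3/s. Y = 3/(s(s+2)). Partial fractions: Y = 3/2/s - 3/2/(s+2)

Final answer: y(t) = 3/2(1 - e^(-2t))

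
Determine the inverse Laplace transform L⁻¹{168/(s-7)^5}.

L⁻¹{n!/(s-a)^(n+1)} = t^n·e^(at) with n=4, a=7. So L⁻¹{24/(s-7)^5} = t^4·e^(7t), and L⁻¹{168/(s-7)^5} = (168/24)·t^4·e^(7t) = 7·t^4·e^(7t)

Final answer: 7·t^4·e^(7t)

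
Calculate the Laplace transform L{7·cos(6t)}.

L{cos(ωt)} = s/(s² + ω²), so L{cos(6t)} = s/(s² + 36). Then L{7·cos(6t)} = 7·s/(s² + 36) = 7s/(s² + 36)

Final answer: 7s/(s² + 36)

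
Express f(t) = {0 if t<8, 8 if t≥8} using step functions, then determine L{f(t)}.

f(t) = 8·u(t-8). L{u(t-8)} = e^(-8s)/s, so L{f(t)} = 8·e^(-8s)/s

Final answer: 8·e^(-8s)/s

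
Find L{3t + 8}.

L{3t + 8} = 3·L{t} + 8·L{1} = 3/s² + 8/s

Final answer: 3/s² + 8/s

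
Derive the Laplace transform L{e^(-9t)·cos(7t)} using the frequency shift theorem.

Frequency shift: L{e^(at)f(t)} = F(s-a). L{e^(-9t)·cos(7t)} = (s+9)/((s+9)² + 49)

Final answer: (s+9)/((s+9)² + 49)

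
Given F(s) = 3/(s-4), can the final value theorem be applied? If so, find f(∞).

sF(s) = 3s/(s-4) has a pole at s = 4 in the right half-plane. Theorem does NOT apply (unstable system; f(t) = 3·e^(4t) grows without bound).

Final answer: Not applicable (unstable)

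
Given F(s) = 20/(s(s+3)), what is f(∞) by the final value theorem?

f(∞) = lim_{s→0} s·20/(s(s+3)) = lim_{s→0} 20/(s+3) = 20/3 = 20/3

Final answer: 20/3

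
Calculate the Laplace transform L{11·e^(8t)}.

L{e^(at)} = 1/(s-a), so L{e^(8t)} = 1/(s-8). Then L{11·e^(8t)} = 11/(s-8)

Final answer: 11/(s-8)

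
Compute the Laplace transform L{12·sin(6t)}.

L{sin(ωt)} = ω/(s² + ω²), so L{sin(6t)} = 6/(s² + 36). Then L{12·sin(6t)} = 12·6/(s² + 36) = 72/(s² + 36)

Final answer: 72/(s² + 36)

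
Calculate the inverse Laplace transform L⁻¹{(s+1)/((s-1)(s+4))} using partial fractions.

Using partial fractions, f(t) = (2e^t + 3e^(-4t))/5

Final answer: (2e^t + 3e^(-4t))/5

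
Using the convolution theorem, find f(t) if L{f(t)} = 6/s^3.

6/s^3 = (6/s)·(1/s^2) = L{6}·L{t}. By convolution, f(t) = 6*t = ∫₀ᵗ 6·τ dτ = 6·t²/2

Final answer: 6·t²/2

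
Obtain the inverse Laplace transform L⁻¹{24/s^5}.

L⁻¹{n!/s^(n+1)} = t^n with n=4. So L⁻¹{24/s^5} = t^4

Final answer: t^4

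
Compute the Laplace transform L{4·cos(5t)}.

L{cos(ωt)} = s/(s² + ω²), so L{cos(5t)} = s/(s² + 25). Then L{4·cos(5t)} = 4·s/(s² + 25) = 4s/(s² + 25)

Final answer: 4s/(s² + 25)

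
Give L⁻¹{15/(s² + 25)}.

This is the form c·a/(s² + a²) with a = 5, c = 3. L⁻¹ = 3·sin(5t)

Final answer: 3·sin(5t)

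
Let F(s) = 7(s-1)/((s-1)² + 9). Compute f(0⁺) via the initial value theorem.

f(0⁺) = lim_{s→∞} sF(s) = lim_{s→∞} 7s(s-1)/((s-1)² + 9) = 7

Final answer: 7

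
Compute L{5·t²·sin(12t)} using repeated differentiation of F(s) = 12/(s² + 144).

F(s) = 12/(s² + 144). F'(s) = -24s/(s² + 144)². F''(s) = -24(144 - 3s²)/(s² + 144)³ = (72s² - 3456)/(s² + 144)³. So L{t²·sin(12t)} = (-1)² F''(s) = (72s² - 3456)/(s² + 144)³. Then L{5·t²·sin(12t)} = 5·(72s² - 3456)/(s² + 144)³ = (360s² - 17280)/(s² + 144)³

Final answer: (360s² - 17280)/(s² + 144)³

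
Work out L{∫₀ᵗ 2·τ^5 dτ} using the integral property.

L{∫₀ᵗ f(τ)dτ} = F(s)/s with f(t) = 2t^5. F(s) = 240/s^6, so L{∫₀ᵗ 2·τ^5 dτ} = (240/s^6)/s = 240/s^7. (Check: ∫₀ᵗ 2·τ^5 dτ = 2t^6/6.)

Final answer: 240/s^7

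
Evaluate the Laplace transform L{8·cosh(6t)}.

L{cosh(ωt)} = s/(s² - ω²), so L{cosh(6t)} = s/(s² - 36). Then L{8·cosh(6t)} = 8·s/(s² - 36) = 8s/(s² - 36)

Final answer: 8s/(s² - 36)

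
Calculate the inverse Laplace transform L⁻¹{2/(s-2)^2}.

L⁻¹{n!/(s-a)^(n+1)} = t^n·e^(at) with n=1, a=2. So L⁻¹{1/(s-2)^2} = t·e^(2t), and L⁻¹{2/(s-2)^2} = (2/1)·t·e^(2t) = 2·t·e^(2t)

Final answer: 2·t·e^(2t)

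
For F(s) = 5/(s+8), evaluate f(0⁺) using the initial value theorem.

f(0⁺) = lim_{s→∞} s·5/(s+8) = lim_{s→∞} 5s/(s+8) = 5

Final answer: 5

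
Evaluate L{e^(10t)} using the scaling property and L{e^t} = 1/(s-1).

Using L{f(at)} = (1/a)F(s/a) with a=10 and f(t) = e^t: L{e^(10t)} = (1/10) · 1/((s/10)-1) = (1/10) · 10/(s-10) = 1/(s-10)

Final answer: 1/(s-10)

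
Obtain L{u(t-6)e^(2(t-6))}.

u(t-a)f(t-a) with f(t)=e^(2t). L{e^(2t)} = 1/(s-2). By time shift: e^(-6s)/(s-2)

Final answer: e^(-6s)/(s-2)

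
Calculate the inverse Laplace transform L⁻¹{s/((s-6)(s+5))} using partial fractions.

Using partial fractions, f(t) = (6e^(6t) + 5e^(-5t))/11

Final answer: (6e^(6t) + 5e^(-5t))/11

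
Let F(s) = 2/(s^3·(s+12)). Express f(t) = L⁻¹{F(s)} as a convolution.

2/(s^3·(s+12)) = (2/s^3)·(1/(s+12)) = L{t^2}·L{e^(-12t)}. So f(t) = t^2*e^(-12t) = ∫₀ᵗ τ^2·e^(-12(t-τ)) dτ

Final answer: ∫₀ᵗ τ^2·e^(-12(t-τ)) dτ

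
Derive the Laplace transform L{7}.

L{7} = 7 · L{1} = 7/s

Final answer: 7/s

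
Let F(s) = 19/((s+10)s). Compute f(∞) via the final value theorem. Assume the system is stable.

f(∞) = lim_{s→0} sF(s) = lim_{s→0} 19/(s+10) = 19/10

Final answer: 19/10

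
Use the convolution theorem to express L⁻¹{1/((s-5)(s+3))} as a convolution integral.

1/((s-5)(s+3)) = (1/(s-5))·(1/(s+3)) = L{e^(5t)}·L{e^(-3t)}. So f(t) = e^(5t)*e^(-3t) = ∫₀ᵗ e^(5τ)·e^(-3(t-τ)) dτ

Final answer: ∫₀ᵗ e^(5τ)·e^(-3(t-τ)) dτ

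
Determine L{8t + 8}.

L{8t + 8} = 8·L{t} + 8·L{1} = 8/s² + 8/s

Final answer: 8/s² + 8/s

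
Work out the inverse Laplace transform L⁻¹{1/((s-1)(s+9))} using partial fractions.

Decompose: A/(s-1) + B/(s+9). A = 1/10, B = -1/10. f(t) = (e^t - e^(-9t))/10

Final answer: (e^t - e^(-9t))/10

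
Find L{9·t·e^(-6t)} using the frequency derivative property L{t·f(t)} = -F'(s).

L{e^(-6t)} = 1/(s+6). By frequency derivative: L{t·e^(-6t)} = -d/ds[1/(s+6)] = -(-1)/(s+6)² = 1/(s+6)². Then L{9·t·e^(-6t)} = 9·1/(s+6)² = 9/(s+6)²

Final answer: 9/(s+6)²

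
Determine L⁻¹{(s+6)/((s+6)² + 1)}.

Using frequency shift: L⁻¹{(s-a)/((s-a)² + b²)} = e^(at)cos(bt). Here a=-6, b=1

Final answer: e^(-6t)·cos(t)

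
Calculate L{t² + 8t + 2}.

L{t² + 8t + 2} = 2/s³ + 8/s² + 2/s = 2/s³ + 8/s² + 2/s

Final answer: 2/s³ + 8/s² + 2/s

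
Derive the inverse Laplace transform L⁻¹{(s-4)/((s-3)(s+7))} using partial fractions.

Using partial fractions, f(t) = (-e^(3t) + 11e^(-7t))/10

Final answer: (-e^(3t) + 11e^(-7t))/10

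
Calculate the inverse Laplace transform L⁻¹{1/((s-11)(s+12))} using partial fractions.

Decompose: A/(s-11) + B/(s+12). A = 1/23, B = -1/23. f(t) = (e^(11t) - e^(-12t))/23

Final answer: (e^(11t) - e^(-12t))/23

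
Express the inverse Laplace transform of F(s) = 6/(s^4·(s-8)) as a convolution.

6/(s^4·(s-8)) = (6/s^4)·(1/(s-8)) = L{t^3}·L{e^(8t)}. So f(t) = t^3*e^(8t) = ∫₀ᵗ τ^3·e^(8(t-τ)) dτ

Final answer: ∫₀ᵗ τ^3·e^(8(t-τ)) dτ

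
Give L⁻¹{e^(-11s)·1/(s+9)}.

L⁻¹{1/(s+9)} = e^(-9t). By the time shift theorem, L⁻¹{e^(-as)F(s)} = u(t-a)f(t-a) with a=11, so L⁻¹{e^(-11s)·1/(s+9)} = u(t-11)·e^(-9(t-11))

Final answer: u(t-11)·e^(-9(t-11))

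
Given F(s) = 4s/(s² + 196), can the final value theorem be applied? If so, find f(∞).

The final value theorem requires all poles of sF(s) in the left half-plane. sF(s) = 4s²/(s² + 196) has poles at s = ±14i (imaginary axis). Theorem does NOT apply (oscillatory system).

Final answer: Not applicable (oscillatory)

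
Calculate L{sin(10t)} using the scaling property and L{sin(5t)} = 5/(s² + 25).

Using L{f(at)} = (1/a)F(s/a) with a=2: L{sin(10t)} = (1/2) · 5/((s/2)² + 25) = (1/2) · 5·4/(s² + 100) = 10/(s² + 100)

Final answer: 10/(s² + 100)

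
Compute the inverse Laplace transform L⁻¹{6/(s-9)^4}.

L⁻¹{n!/(s-a)^(n+1)} = t^n·e^(at), so L⁻¹{6/(s-9)^4} = t^3·e^(9t)

Final answer: t^3·e^(9t)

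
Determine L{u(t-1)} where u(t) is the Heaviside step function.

L{u(t-a)} = e^(-as)/s. Here a=1, so L{u(t-1)} = e^(-s)/s

Final answer: e^(-s)/s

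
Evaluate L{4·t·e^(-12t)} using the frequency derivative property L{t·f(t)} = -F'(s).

L{e^(-12t)} = 1/(s+12). By frequency derivative: L{t·e^(-12t)} = -d/ds[1/(s+12)] = -(-1)/(s+12)² = 1/(s+12)². Then L{4·t·e^(-12t)} = 4·1/(s+12)² = 4/(s+12)²

Final answer: 4/(s+12)²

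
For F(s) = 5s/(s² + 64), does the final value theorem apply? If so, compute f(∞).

The final value theorem requires all poles of sF(s) in the left half-plane. sF(s) = 5s²/(s² + 64) has poles at s = ±8i (imaginary axis). Theorem does NOT apply (oscillatory system).

Final answer: Not applicable (oscillatory)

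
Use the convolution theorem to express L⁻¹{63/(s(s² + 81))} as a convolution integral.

63/(s(s² + 81)) = (1/s)·(63/(s² + 81)) = L{1}·L{7·sin(9t)}. So f(t) = 1*(7·sin(9t)) = ∫₀ᵗ 7·sin(9τ) dτ

Final answer: ∫₀ᵗ 7·sin(9τ) dτ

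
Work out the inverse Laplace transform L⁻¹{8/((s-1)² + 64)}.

Using frequency shift, L⁻¹{8/((s-1)² + 64)} = e^t·sin(8t)

Final answer: e^t·sin(8t)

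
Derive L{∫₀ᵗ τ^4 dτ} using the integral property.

L{∫₀ᵗ f(τ)dτ} = F(s)/s with f(t) = t^4. F(s) = 24/s^5, so L{∫₀ᵗ τ^4 dτ} = (24/s^5)/s = 24/s^6. (Check: ∫₀ᵗ τ^4 dτ = t^5/5.)

Final answer: 24/s^6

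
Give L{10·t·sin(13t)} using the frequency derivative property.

L{sin(13t)} = 13/(s² + 169). By L{t·f(t)} = -F'(s): -d/ds[13/(s² + 169)] = -(13)·(-2s)/(s² + 169)² = 26s/(s² + 169)². Then L{10·t·sin(13t)} = 10·26s/(s² + 169)² = 260s/(s² + 169)²

Final answer: 260s/(s² + 169)²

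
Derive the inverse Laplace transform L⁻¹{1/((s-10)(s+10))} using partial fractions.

Decompose: A/(s-10) + B/(s+10). A = 1/20, B = -1/20. f(t) = (e^(10t) - e^(-10t))/20

Final answer: (e^(10t) - e^(-10t))/20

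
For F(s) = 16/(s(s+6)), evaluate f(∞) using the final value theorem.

f(∞) = lim_{s→0} s·16/(s(s+6)) = lim_{s→0} 16/(s+6) = 16/6 = 8/3

Final answer: 8/3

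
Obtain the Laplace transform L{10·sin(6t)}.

L{sin(ωt)} = ω/(s² + ω²), so L{sin(6t)} = 6/(s² + 36). Then L{10·sin(6t)} = 10·6/(s² + 36) = 60/(s² + 36)

Final answer: 60/(s² + 36)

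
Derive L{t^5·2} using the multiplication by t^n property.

L{2} = 2/s. d^1/ds^1[1/s] = -1/s². d^2/ds^2[1/s] = 2/s^3. d^3/ds^3[1/s] = -6/s^4. d^4/ds^4[1/s] = 24/s^5. d^5/ds^5[1/s] = -120/s^6. So L{t^5} = (-1)^{5}·-120/s^6 = 120/s^6. Then L{t^5·2} = 2·120/s^6 = 240/s^6

Final answer: 240/s^6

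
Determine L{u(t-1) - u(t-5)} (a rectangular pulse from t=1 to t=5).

L{u(t-a)} = e^(-as)/s. L{u(t-1) - u(t-5)} = (e^(-s) - e^(-5s))/s

Final answer: (e^(-s) - e^(-5s))/s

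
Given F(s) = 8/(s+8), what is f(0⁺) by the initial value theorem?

f(0⁺) = lim_{s→∞} s·8/(s+8) = lim_{s→∞} 8s/(s+8) = 8

Final answer: 8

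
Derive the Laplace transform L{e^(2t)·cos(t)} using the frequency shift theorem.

Frequency shift: L{e^(at)f(t)} = F(s-a). L{e^(2t)·cos(t)} = (s-2)/((s-2)² + 1)

Final answer: (s-2)/((s-2)² + 1)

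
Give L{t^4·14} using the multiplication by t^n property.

L{14} = 14/s. d^1/ds^1[1/s] = -1/s². d^2/ds^2[1/s] = 2/s^3. d^3/ds^3[1/s] = -6/s^4. d^4/ds^4[1/s] = 24/s^5. So L{t^4} = (-1)^{4}·24/s^5 = 24/s^5. Then L{t^4·14} = 14·24/s^5 = 336/s^5

Final answer: 336/s^5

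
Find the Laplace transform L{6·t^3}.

L{t^n} = n!/s^(n+1), so L{t^3} = 6/s^4. Then L{6·t^3} = 6·6/s^4 = 36/s^4

Final answer: 36/s^4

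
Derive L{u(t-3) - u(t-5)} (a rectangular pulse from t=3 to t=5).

L{u(t-a)} = e^(-as)/s. L{u(t-3) - u(t-5)} = (e^(-3s) - e^(-5s))/s

Final answer: (e^(-3s) - e^(-5s))/s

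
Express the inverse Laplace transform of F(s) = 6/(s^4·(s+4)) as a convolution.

6/(s^4·(s+4)) = (6/s^4)·(1/(s+4)) = L{t^3}·L{e^(-4t)}. So f(t) = t^3*e^(-4t) = ∫₀ᵗ τ^3·e^(-4(t-τ)) dτ

Final answer: ∫₀ᵗ τ^3·e^(-4(t-τ)) dτ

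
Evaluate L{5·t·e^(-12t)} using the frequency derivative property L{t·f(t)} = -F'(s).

L{e^(-12t)} = 1/(s+12). By frequency derivative: L{t·e^(-12t)} = -d/ds[1/(s+12)] = -(-1)/(s+12)² = 1/(s+12)². Then L{5·t·e^(-12t)} = 5·1/(s+12)² = 5/(s+12)²

Final answer: 5/(s+12)²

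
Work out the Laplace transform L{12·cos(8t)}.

L{cos(ωt)} = s/(s² + ω²), so L{cos(8t)} = s/(s² + 64). Then L{12·cos(8t)} = 12·s/(s² + 64) = 12s/(s² + 64)

Final answer: 12s/(s² + 64)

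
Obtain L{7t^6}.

L{t^n} = n!/s^(n+1). So L{7t^6} = 7·6!/s^7 = 5040/s^7

Final answer: 5040/s^7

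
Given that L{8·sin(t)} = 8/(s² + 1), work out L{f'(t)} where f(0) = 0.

L{f'(t)} = s·F(s) - f(0) = s·8/(s² + 1) - 0 = 8s/(s² + 1)

Final answer: 8s/(s² + 1)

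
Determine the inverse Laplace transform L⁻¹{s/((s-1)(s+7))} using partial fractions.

Using partial fractions, f(t) = (e^t + 7e^(-7t))/8

Final answer: (e^t + 7e^(-7t))/8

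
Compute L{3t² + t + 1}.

L{3t² + t + 1} = 3·2/s³ + 1/s² + 1/s = 6/s³ + 1/s² + 1/s

Final answer: 6/s³ + 1/s² + 1/s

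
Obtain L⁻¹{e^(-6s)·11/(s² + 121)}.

L⁻¹{11/(s² + 121)} = sin(11t). By the time shift theorem, L⁻¹{e^(-as)F(s)} = u(t-a)f(t-a) with a=6, so L⁻¹{e^(-6s)·11/(s² + 121)} = u(t-6)·sin(11(t-6))

Final answer: u(t-6)·sin(11(t-6))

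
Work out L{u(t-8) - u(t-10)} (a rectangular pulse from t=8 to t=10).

L{u(t-a)} = e^(-as)/s. L{u(t-8) - u(t-10)} = (e^(-8s) - e^(-10s))/s

Final answer: (e^(-8s) - e^(-10s))/s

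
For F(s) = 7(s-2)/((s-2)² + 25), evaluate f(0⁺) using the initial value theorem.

f(0⁺) = lim_{s→∞} sF(s) = lim_{s→∞} 7s(s-2)/((s-2)² + 25) = 7

Final answer: 7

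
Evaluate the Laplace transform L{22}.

L{22} = 22 · L{1} = 22/s

Final answer: 22/s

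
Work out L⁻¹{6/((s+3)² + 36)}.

Form: b/((s-a)² + b²) → e^(at)sin(bt). With a=-3, b=6

Final answer: e^(-3t)·sin(6t)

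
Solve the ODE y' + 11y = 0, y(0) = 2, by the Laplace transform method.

L{y'} + 11L{y} = 0. sY - 2 + 11Y = 0. Y(s+11) = 2. Y = 2/(s+11)

Final answer: y(t) = 2e^(-11t)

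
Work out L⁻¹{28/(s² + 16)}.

This is the form c·a/(s² + a²) with a = 4, c = 7. L⁻¹ = 7·sin(4t)

Final answer: 7·sin(4t)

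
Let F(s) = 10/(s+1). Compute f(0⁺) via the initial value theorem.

f(0⁺) = lim_{s→∞} s·10/(s+1) = lim_{s→∞} 10s/(s+1) = 10

Final answer: 10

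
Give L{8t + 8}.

L{8t + 8} = 8·L{t} + 8·L{1} = 8/s² + 8/s

Final answer: 8/s² + 8/s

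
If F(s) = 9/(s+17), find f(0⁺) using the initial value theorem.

f(0⁺) = lim_{s→∞} s·9/(s+17) = lim_{s→∞} 9s/(s+17) = 9

Final answer: 9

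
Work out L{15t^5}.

L{t^n} = n!/s^(n+1). So L{15t^5} = 15·5!/s^6 = 1800/s^6

Final answer: 1800/s^6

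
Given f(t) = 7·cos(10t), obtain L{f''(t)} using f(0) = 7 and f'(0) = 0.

F(s) = 7s/(s² + 100). L{f''(t)} = s²F(s) - sf(0) - f'(0) = 7s³/(s² + 100) - 7s = (7s³ - 7s(s² + 100))/(s² + 100) = -700s/(s² + 100)

Final answer: -700s/(s² + 100)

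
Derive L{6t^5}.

L{t^n} = n!/s^(n+1). So L{6t^5} = 6·5!/s^6 = 720/s^6

Final answer: 720/s^6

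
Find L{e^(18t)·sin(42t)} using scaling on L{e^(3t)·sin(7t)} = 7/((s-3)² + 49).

Scaling with a=6: L{e^(18t)·sin(42t)} = (1/6) · 7/((s/6-3)² + 49). Simplifying: 42/((s-18)² + 1764)

Final answer: 42/((s-18)² + 1764)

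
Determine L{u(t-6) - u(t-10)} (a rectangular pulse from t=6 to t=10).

L{u(t-a)} = e^(-as)/s. L{u(t-6) - u(t-10)} = (e^(-6s) - e^(-10s))/s

Final answer: (e^(-6s) - e^(-10s))/s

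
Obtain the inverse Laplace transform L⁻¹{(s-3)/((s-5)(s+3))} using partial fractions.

Using partial fractions, f(t) = (2e^(5t) + 6e^(-3t))/8

Final answer: (2e^(5t) + 6e^(-3t))/8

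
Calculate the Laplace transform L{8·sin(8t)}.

L{sin(ωt)} = ω/(s² + ω²), so L{sin(8t)} = 8/(s² + 64). Then L{8·sin(8t)} = 8·8/(s² + 64) = 64/(s² + 64)

Final answer: 64/(s² + 64)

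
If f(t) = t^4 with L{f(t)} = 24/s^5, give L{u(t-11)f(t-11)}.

Time shift theorem: L{u(t-a)f(t-a)} = e^(-as)F(s). Here a=11, F(s) = 24/s^5, so L{u(t-11)f(t-11)} = e^(-11s)·24/s^5

Final answer: e^(-11s)·24/s^5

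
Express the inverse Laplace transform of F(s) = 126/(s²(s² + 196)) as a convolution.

126/(s²(s² + 196)) = (1/s²)·(126/(s² + 196)) = L{t}·L{9·sin(14t)}. So f(t) = t*(9·sin(14t)) = ∫₀ᵗ 9τ·sin(14(t-τ)) dτ

Final answer: ∫₀ᵗ 9τ·sin(14(t-τ)) dτ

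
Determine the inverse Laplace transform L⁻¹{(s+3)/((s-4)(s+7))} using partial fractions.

Using partial fractions, f(t) = (7e^(4t) + 4e^(-7t))/11

Final answer: (7e^(4t) + 4e^(-7t))/11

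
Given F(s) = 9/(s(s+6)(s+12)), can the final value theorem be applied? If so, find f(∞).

Poles of sF(s) = 9/((s+6)(s+12)) are at s = -6 and s = -12, both in the left half-plane. Theorem applies. f(∞) = lim_{s→0} sF(s) = 9/(6·12) = 1/8

Final answer: 1/8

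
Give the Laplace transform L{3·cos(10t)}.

L{cos(ωt)} = s/(s² + ω²), so L{cos(10t)} = s/(s² + 100). Then L{3·cos(10t)} = 3·s/(s² + 100) = 3s/(s² + 100)

Final answer: 3s/(s² + 100)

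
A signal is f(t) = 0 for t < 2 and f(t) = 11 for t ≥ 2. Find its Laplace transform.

f(t) = 11·u(t-2). L{u(t-2)} = e^(-2s)/s, so L{f(t)} = 11·e^(-2s)/s

Final answer: 11·e^(-2s)/s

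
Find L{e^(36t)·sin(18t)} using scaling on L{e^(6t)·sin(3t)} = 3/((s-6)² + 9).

Scaling with a=6: L{e^(36t)·sin(18t)} = (1/6) · 3/((s/6-6)² + 9). Simplifying: 18/((s-36)² + 324)

Final answer: 18/((s-36)² + 324)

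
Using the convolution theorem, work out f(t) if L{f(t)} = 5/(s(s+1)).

5/(s(s+1)) = (5/s)·(1/(s+1)) = L{5}·L{e^(-t)}. By convolution, f(t) = 5*e^(-t) = ∫₀ᵗ 5·e^(-τ) dτ = 5·(1 - e^(-t))/1

Final answer: 5·(1 - e^(-t))/1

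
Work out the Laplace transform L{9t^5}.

L{9t^5} = 9 · L{t^5} = 9 · 120/s^6 = 1080/s^6

Final answer: 1080/s^6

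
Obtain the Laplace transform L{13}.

L{13} = 13 · L{1} = 13/s

Final answer: 13/s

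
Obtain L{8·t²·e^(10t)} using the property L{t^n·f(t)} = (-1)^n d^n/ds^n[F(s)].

L{e^(10t)} = 1/(s-10). d/ds[1/(s-10)] = -1/(s-10)². d²/ds²[1/(s-10)] = 2/(s-10)³. So L{t²·e^(10t)} = (-1)² · 2/(s-10)³ = 2/(s-10)³. Then L{8·t²·e^(10t)} = 8·2/(s-10)³ = 16/(s-10)³

Final answer: 16/(s-10)³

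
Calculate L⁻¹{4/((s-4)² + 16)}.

Form: b/((s-a)² + b²) → e^(at)sin(bt). With a=4, b=4

Final answer: e^(4t)·sin(4t)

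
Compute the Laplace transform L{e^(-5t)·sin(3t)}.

L{e^(at)·sin(ωt)} = ω/((s-a)² + ω²), so L{e^(-5t)·sin(3t)} = 3/((s+5)² + 9)

Final answer: 3/((s+5)² + 9)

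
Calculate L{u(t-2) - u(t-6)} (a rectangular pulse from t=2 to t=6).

L{u(t-a)} = e^(-as)/s. L{u(t-2) - u(t-6)} = (e^(-2s) - e^(-6s))/s

Final answer: (e^(-2s) - e^(-6s))/s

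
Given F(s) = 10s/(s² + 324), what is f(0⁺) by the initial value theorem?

f(0⁺) = lim_{s→∞} s·10s/(s² + 324) = lim_{s→∞} 10s²/(s² + 324) = 10

Final answer: 10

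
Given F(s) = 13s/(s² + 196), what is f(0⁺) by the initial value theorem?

f(0⁺) = lim_{s→∞} s·13s/(s² + 196) = lim_{s→∞} 13s²/(s² + 196) = 13

Final answer: 13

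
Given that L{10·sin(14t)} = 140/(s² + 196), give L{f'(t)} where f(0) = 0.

L{f'(t)} = s·F(s) - f(0) = s·140/(s² + 196) - 0 = 140s/(s² + 196)

Final answer: 140s/(s² + 196)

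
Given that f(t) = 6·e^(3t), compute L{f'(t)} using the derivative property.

f(0) = 6, F(s) = 6/(s-3). L{f'(t)} = s·F(s) - f(0) = 6s/(s-3) - 6 = (6s - 6(s-3))/(s-3) = 18/(s-3)

Final answer: 18/(s-3)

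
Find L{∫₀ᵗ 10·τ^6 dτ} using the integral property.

L{∫₀ᵗ f(τ)dτ} = F(s)/s with f(t) = 10t^6. F(s) = 7200/s^7, so L{∫₀ᵗ 10·τ^6 dτ} = (7200/s^7)/s = 7200/s^8. (Check: ∫₀ᵗ 10·τ^6 dτ = 10t^7/7.)

Final answer: 7200/s^8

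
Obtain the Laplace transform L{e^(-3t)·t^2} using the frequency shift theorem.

L{e^(at)·t^n} = n!/(s-a)^(n+1), so L{e^(-3t)·t^2} = 2/(s+3)^3

Final answer: 2/(s+3)^3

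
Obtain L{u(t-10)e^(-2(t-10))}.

u(t-a)f(t-a) with f(t)=e^(-2t). L{e^(-2t)} = 1/(s+2). By time shift: e^(-10s)/(s+2)

Final answer: e^(-10s)/(s+2)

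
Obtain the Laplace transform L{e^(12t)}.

L{e^(at)} = 1/(s-a), so L{e^(12t)} = 1/(s-12)

Final answer: 1/(s-12)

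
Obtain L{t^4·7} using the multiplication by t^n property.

L{7} = 7/s. d^1/ds^1[1/s] = -1/s². d^2/ds^2[1/s] = 2/s^3. d^3/ds^3[1/s] = -6/s^4. d^4/ds^4[1/s] = 24/s^5. So L{t^4} = (-1)^{4}·24/s^5 = 24/s^5. Then L{t^4·7} = 7·24/s^5 = 168/s^5

Final answer: 168/s^5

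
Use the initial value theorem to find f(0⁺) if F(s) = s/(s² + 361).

f(0⁺) = lim_{s→∞} s·s/(s² + 361) = lim_{s→∞} s²/(s² + 361) = 1

Final answer: 1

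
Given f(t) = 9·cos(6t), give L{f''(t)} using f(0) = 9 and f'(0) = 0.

F(s) = 9s/(s² + 36). L{f''(t)} = s²F(s) - sf(0) - f'(0) = 9s³/(s² + 36) - 9s = (9s³ - 9s(s² + 36))/(s² + 36) = -324s/(s² + 36)

Final answer: -324s/(s² + 36)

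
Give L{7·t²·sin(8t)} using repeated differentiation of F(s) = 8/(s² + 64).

F(s) = 8/(s² + 64). F'(s) = -16s/(s² + 64)². F''(s) = -16(64 - 3s²)/(s² + 64)³ = (48s² - 1024)/(s² + 64)³. So L{t²·sin(8t)} = (-1)² F''(s) = (48s² - 1024)/(s² + 64)³. Then L{7·t²·sin(8t)} = 7·(48s² - 1024)/(s² + 64)³ = (336s² - 7168)/(s² + 64)³

Final answer: (336s² - 7168)/(s² + 64)³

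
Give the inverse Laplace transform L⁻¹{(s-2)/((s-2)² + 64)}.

Using frequency shift, L⁻¹{(s-2)/((s-2)² + 64)} = e^(2t)·cos(8t)

Final answer: e^(2t)·cos(8t)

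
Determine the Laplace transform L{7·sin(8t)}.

L{sin(ωt)} = ω/(s² + ω²), so L{sin(8t)} = 8/(s² + 64). Then L{7·sin(8t)} = 7·8/(s² + 64) = 56/(s² + 64)

Final answer: 56/(s² + 64)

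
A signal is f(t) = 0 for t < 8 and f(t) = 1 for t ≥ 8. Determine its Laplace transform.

f(t) = u(t-8). L{u(t-8)} = e^(-8s)/s, so L{f(t)} = e^(-8s)/s

Final answer: e^(-8s)/s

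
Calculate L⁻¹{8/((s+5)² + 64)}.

Form: b/((s-a)² + b²) → e^(at)sin(bt). With a=-5, b=8

Final answer: e^(-5t)·sin(8t)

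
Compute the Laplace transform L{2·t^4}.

L{t^n} = n!/s^(n+1), so L{t^4} = 24/s^5. Then L{2·t^4} = 2·24/s^5 = 48/s^5

Final answer: 48/s^5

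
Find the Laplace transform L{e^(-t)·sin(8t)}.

L{e^(at)·sin(ωt)} = ω/((s-a)² + ω²), so L{e^(-t)·sin(8t)} = 8/((s+1)² + 64)

Final answer: 8/((s+1)² + 64)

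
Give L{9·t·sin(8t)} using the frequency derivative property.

L{sin(8t)} = 8/(s² + 64). By L{t·f(t)} = -F'(s): -d/ds[8/(s² + 64)] = -(8)·(-2s)/(s² + 64)² = 16s/(s² + 64)². Then L{9·t·sin(8t)} = 9·16s/(s² + 64)² = 144s/(s² + 64)²

Final answer: 144s/(s² + 64)²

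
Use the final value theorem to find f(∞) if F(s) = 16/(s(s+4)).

f(∞) = lim_{s→0} s·16/(s(s+4)) = lim_{s→0} 16/(s+4) = 16/4 = 4

Final answer: 4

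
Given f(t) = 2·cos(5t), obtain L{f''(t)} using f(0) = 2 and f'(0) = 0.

F(s) = 2s/(s² + 25). L{f''(t)} = s²F(s) - sf(0) - f'(0) = 2s³/(s² + 25) - 2s = (2s³ - 2s(s² + 25))/(s² + 25) = -50s/(s² + 25)

Final answer: -50s/(s² + 25)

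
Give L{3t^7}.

L{t^n} = n!/s^(n+1). So L{3t^7} = 3·7!/s^8 = 15120/s^8

Final answer: 15120/s^8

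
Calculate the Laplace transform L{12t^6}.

L{12t^6} = 12 · L{t^6} = 12 · 720/s^7 = 8640/s^7

Final answer: 8640/s^7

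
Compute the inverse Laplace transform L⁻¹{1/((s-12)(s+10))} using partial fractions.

Decompose: A/(s-12) + B/(s+10). A = 1/22, B = -1/22. f(t) = (e^(12t) - e^(-10t))/22

Final answer: (e^(12t) - e^(-10t))/22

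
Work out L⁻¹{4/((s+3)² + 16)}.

Form: b/((s-a)² + b²) → e^(at)sin(bt). With a=-3, b=4

Final answer: e^(-3t)·sin(4t)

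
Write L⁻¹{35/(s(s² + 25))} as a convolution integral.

35/(s(s² + 25)) = (1/s)·(35/(s² + 25)) = L{1}·L{7·sin(5t)}. So f(t) = 1*(7·sin(5t)) = ∫₀ᵗ 7·sin(5τ) dτ

Final answer: ∫₀ᵗ 7·sin(5τ) dτ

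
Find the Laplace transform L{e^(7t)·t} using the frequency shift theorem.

L{e^(at)·t^n} = n!/(s-a)^(n+1), so L{e^(7t)·t} = 1/(s-7)^2

Final answer: 1/(s-7)^2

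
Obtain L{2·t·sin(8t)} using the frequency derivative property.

L{sin(8t)} = 8/(s² + 64). By L{t·f(t)} = -F'(s): -d/ds[8/(s² + 64)] = -(8)·(-2s)/(s² + 64)² = 16s/(s² + 64)². Then L{2·t·sin(8t)} = 2·16s/(s² + 64)² = 32s/(s² + 64)²

Final answer: 32s/(s² + 64)²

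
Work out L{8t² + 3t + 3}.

L{8t² + 3t + 3} = 8·2/s³ + 3/s² + 3/s = 16/s³ + 3/s² + 3/s

Final answer: 16/s³ + 3/s² + 3/s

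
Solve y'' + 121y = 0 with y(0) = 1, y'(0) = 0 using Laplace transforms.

L{y''} + 121L{y} = 0. s²Y - s - 0 + 121Y = 0. Y(s² + 121) = s. Y = (s)/(s² + 121). Inverting: y(t) = cos(11t)

Final answer: y(t) = cos(11t)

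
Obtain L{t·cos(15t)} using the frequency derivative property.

L{cos(15t)} = s/(s² + 225). Derivative: d/ds[s/(s² + 225)] = [(s² + 225) - s·2s]/(s² + 225)² = (225 - s²)/(s² + 225)². So L{t·cos(15t)} = -F'(s) = (s² - 225)/(s² + 225)²

Final answer: (s² - 225)/(s² + 225)²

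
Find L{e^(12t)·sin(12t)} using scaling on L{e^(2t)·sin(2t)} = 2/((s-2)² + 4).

Scaling with a=6: L{e^(12t)·sin(12t)} = (1/6) · 2/((s/6-2)² + 4). Simplifying: 12/((s-12)² + 144)

Final answer: 12/((s-12)² + 144)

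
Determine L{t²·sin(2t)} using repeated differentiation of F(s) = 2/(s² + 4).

F(s) = 2/(s² + 4). F'(s) = -4s/(s² + 4)². F''(s) = -4(4 - 3s²)/(s² + 4)³ = (12s² - 16)/(s² + 4)³. So L{t²·sin(2t)} = (-1)² F''(s) = (12s² - 16)/(s² + 4)³

Final answer: (12s² - 16)/(s² + 4)³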